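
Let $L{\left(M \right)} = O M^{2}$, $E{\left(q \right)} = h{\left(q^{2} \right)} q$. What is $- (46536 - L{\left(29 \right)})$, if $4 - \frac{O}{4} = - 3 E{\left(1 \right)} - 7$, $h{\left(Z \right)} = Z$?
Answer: $560$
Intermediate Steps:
$E{\left(q \right)} = q^{3}$ ($E{\left(q \right)} = q^{2} q = q^{3}$)
$O = 56$ ($O = 16 - 4 \left(- 3 \cdot 1^{3} - 7\right) = 16 - 4 \left(\left(-3\right) 1 - 7\right) = 16 - 4 \left(-3 - 7\right) = 16 - -40 = 16 + 40 = 56$)
$L{\left(M \right)} = 56 M^{2}$
$- (46536 - L{\left(29 \right)}) = - (46536 - 56 \cdot 29^{2}) = - (46536 - 56 \cdot 841) = - (46536 - 47096) = \left(-1\right) \left(-560\right) = 560$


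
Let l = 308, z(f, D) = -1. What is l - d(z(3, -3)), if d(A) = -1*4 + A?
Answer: 313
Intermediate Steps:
d(A) = -4 + A
l - d(z(3, -3)) = 308 - (-4 - 1) = 308 - 1*(-5) = 308 + 5 = 313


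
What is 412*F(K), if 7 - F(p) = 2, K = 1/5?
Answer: 2060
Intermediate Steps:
K = ⅕ (K = 1*(⅕) = ⅕ ≈ 0.20000)
F(p) = 5 (F(p) = 7 - 1*2 = 7 - 2 = 5)
412*F(K) = 412*5 = 2060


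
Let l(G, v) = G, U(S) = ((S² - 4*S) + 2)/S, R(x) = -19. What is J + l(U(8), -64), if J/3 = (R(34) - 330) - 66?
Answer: -4963/4 ≈ -1240.8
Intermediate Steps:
U(S) = (2 + S² - 4*S)/S
J = -1245 (J = 3*((-19 - 330) - 66) = 3*(-349 - 66) = 3*(-415) = -1245)
J + l(U(8), -64) = -1245 + (-4 + 8 + 2/8) = -1245 + (-4 + 8 + 2*(⅛)) = -1245 + (-4 + 8 + ¼) = -1245 + 17/4 = -4963/4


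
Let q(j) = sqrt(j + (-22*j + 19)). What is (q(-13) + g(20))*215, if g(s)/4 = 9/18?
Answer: 430 + 430*sqrt(73) ≈ 4103.9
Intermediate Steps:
g(s) = 2 (g(s) = 4*(9/18) = 4*(9*(1/18)) = 4*(1/2) = 2)
q(j) = sqrt(19 - 21*j) (q(j) = sqrt(j + (19 - 22*j)) = sqrt(19 - 21*j))
(q(-13) + g(20))*215 = (sqrt(19 - 21*(-13)) + 2)*215 = (sqrt(19 + 273) + 2)*215 = (sqrt(292) + 2)*215 = (2*sqrt(73) + 2)*215 = (2 + 2*sqrt(73))*215 = 430 + 430*sqrt(73)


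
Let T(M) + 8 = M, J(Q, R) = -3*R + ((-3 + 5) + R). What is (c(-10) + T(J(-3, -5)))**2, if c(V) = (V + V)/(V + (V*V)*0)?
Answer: 36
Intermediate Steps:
J(Q, R) = 2 - 2*R (J(Q, R) = -3*R + (2 + R) = 2 - 2*R)
c(V) = 2 (c(V) = (2*V)/(V + V**2*0) = (2*V)/(V + 0) = (2*V)/V = 2)
T(M) = -8 + M
(c(-10) + T(J(-3, -5)))**2 = (2 + (-8 + (2 - 2*(-5))))**2 = (2 + (-8 + (2 + 10)))**2 = (2 + (-8 + 12))**2 = (2 + 4)**2 = 6**2 = 36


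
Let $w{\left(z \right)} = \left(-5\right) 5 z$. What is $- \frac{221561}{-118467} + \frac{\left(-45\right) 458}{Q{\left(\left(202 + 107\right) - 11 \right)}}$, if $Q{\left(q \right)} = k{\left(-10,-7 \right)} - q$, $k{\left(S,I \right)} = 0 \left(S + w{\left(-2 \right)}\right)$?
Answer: $\frac{1253815024}{17651583} \approx 71.031$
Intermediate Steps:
$w{\left(z \right)} = - 25 z$
$k{\left(S,I \right)} = 0$ ($k{\left(S,I \right)} = 0 \left(S - -50\right) = 0 \left(S + 50\right) = 0 \left(50 + S\right) = 0$)
$Q{\left(q \right)} = - q$ ($Q{\left(q \right)} = 0 - q = - q$)
$- \frac{221561}{-118467} + \frac{\left(-45\right) 458}{Q{\left(\left(202 + 107\right) - 11 \right)}} = - \frac{221561}{-118467} + \frac{\left(-45\right) 458}{\left(-1\right) \left(\left(202 + 107\right) - 11\right)} = \left(-221561\right) \left(- \frac{1}{118467}\right) - \frac{20610}{\left(-1\right) \left(309 - 11\right)} = \frac{221561}{118467} - \frac{20610}{\left(-1\right) 298} = \frac{221561}{118467} - \frac{20610}{-298} = \frac{221561}{118467} - - \frac{10305}{149} = \frac{221561}{118467} + \frac{10305}{149} = \frac{1253815024}{17651583}$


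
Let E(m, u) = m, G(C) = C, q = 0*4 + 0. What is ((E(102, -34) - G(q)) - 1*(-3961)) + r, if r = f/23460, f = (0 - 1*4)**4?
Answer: 23829559/5865 ≈ 4063.0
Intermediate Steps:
q = 0 (q = 0 + 0 = 0)
f = 256 (f = (0 - 4)**4 = (-4)**4 = 256)
r = 64/5865 (r = 256/23460 = 256*(1/23460) = 64/5865 ≈ 0.010912)
((E(102, -34) - G(q)) - 1*(-3961)) + r = ((102 - 1*0) - 1*(-3961)) + 64/5865 = ((102 + 0) + 3961) + 64/5865 = (102 + 3961) + 64/5865 = 4063 + 64/5865 = 23829559/5865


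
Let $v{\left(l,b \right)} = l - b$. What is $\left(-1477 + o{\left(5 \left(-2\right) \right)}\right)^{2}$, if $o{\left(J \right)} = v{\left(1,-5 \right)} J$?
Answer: $2362369$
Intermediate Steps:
$o{\left(J \right)} = 6 J$ ($o{\left(J \right)} = \left(1 - -5\right) J = \left(1 + 5\right) J = 6 J$)
$\left(-1477 + o{\left(5 \left(-2\right) \right)}\right)^{2} = \left(-1477 + 6 \cdot 5 \left(-2\right)\right)^{2} = \left(-1477 + 6 \left(-10\right)\right)^{2} = \left(-1477 - 60\right)^{2} = \left(-1537\right)^{2} = 2362369$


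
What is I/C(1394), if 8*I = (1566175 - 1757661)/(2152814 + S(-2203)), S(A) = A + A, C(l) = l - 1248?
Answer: -95743/1254670272 ≈ -7.6309e-5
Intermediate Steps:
C(l) = -1248 + l
S(A) = 2*A
I = -95743/8593632 (I = ((1566175 - 1757661)/(2152814 + 2*(-2203)))/8 = (-191486/(2152814 - 4406))/8 = (-191486/2148408)/8 = (-191486*1/2148408)/8 = (1/8)*(-95743/1074204) = -95743/8593632 ≈ -0.011141)
I/C(1394) = -95743/(8593632*(-1248 + 1394)) = -95743/8593632/146 = -95743/8593632*1/146 = -95743/1254670272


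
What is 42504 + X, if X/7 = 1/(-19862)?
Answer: 844214441/19862 ≈ 42504.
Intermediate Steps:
X = -7/19862 (X = 7/(-19862) = 7*(-1/19862) = -7/19862 ≈ -0.00035243)
42504 + X = 42504 - 7/19862 = 844214441/19862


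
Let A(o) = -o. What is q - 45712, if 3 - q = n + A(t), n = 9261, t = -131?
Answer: -55101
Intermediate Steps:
q = -9389 (q = 3 - (9261 - 1*(-131)) = 3 - (9261 + 131) = 3 - 1*9392 = 3 - 9392 = -9389)
q - 45712 = -9389 - 45712 = -55101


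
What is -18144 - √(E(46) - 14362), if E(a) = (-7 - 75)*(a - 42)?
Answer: -18144 - I*√14690 ≈ -18144.0 - 121.2*I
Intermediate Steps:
E(a) = 3444 - 82*a (E(a) = -82*(-42 + a) = 3444 - 82*a)
-18144 - √(E(46) - 14362) = -18144 - √((3444 - 82*46) - 14362) = -18144 - √((3444 - 3772) - 14362) = -18144 - √(-328 - 14362) = -18144 - √(-14690) = -18144 - I*√14690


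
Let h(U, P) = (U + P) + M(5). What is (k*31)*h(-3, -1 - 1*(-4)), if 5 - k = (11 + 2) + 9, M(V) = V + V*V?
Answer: -15810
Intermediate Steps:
M(V) = V + V²
k = -17 (k = 5 - ((11 + 2) + 9) = 5 - (13 + 9) = 5 - 1*22 = 5 - 22 = -17)
h(U, P) = 30 + P + U (h(U, P) = (U + P) + 5*(1 + 5) = (P + U) + 5*6 = (P + U) + 30 = 30 + P + U)
(k*31)*h(-3, -1 - 1*(-4)) = (-17*31)*(30 + (-1 - 1*(-4)) - 3) = -527*(30 + (-1 + 4) - 3) = -527*(30 + 3 - 3) = -527*30 = -15810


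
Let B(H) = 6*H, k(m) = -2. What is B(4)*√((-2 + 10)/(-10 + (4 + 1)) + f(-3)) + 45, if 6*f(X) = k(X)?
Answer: 45 + 8*I*√435/5 ≈ 45.0 + 33.371*I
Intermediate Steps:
f(X) = -⅓ (f(X) = (⅙)*(-2) = -⅓)
B(4)*√((-2 + 10)/(-10 + (4 + 1)) + f(-3)) + 45 = (6*4)*√((-2 + 10)/(-10 + (4 + 1)) - ⅓) + 45 = 24*√(8/(-10 + 5) - ⅓) + 45 = 24*√(8/(-5) - ⅓) + 45 = 24*√(8*(-⅕) - ⅓) + 45 = 24*√(-8/5 - ⅓) + 45 = 24*√(-29/15) + 45 = 24*(I*√435/15) + 45 = 8*I*√435/5 + 45 = 45 + 8*I*√435/5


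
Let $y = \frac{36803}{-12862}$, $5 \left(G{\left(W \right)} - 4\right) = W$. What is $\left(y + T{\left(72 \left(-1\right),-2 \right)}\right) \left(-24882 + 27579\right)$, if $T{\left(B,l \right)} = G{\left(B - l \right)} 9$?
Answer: $- \frac{3221250951}{12862} \approx -2.5045 \cdot 10^{5}$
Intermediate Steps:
$G{\left(W \right)} = 4 + \frac{W}{5}$
$y = - \frac{36803}{12862}$ ($y = 36803 \left(- \frac{1}{12862}\right) = - \frac{36803}{12862} \approx -2.8614$)
$T{\left(B,l \right)} = 36 - \frac{9 l}{5} + \frac{9 B}{5}$ ($T{\left(B,l \right)} = \left(4 + \frac{B - l}{5}\right) 9 = \left(4 + \left(- \frac{l}{5} + \frac{B}{5}\right)\right) 9 = \left(4 - \frac{l}{5} + \frac{B}{5}\right) 9 = 36 - \frac{9 l}{5} + \frac{9 B}{5}$)
$\left(y + T{\left(72 \left(-1\right),-2 \right)}\right) \left(-24882 + 27579\right) = \left(- \frac{36803}{12862} + \left(36 - - \frac{18}{5} + \frac{9 \cdot 72 \left(-1\right)}{5}\right)\right) \left(-24882 + 27579\right) = \left(- \frac{36803}{12862} + \left(36 + \frac{18}{5} + \frac{9}{5} \left(-72\right)\right)\right) 2697 = \left(- \frac{36803}{12862} + \left(36 + \frac{18}{5} - \frac{648}{5}\right)\right) 2697 = \left(- \frac{36803}{12862} - 90\right) 2697 = \left(- \frac{1194383}{12862}\right) 2697 = - \frac{3221250951}{12862}$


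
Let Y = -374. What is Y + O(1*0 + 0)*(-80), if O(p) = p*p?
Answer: -374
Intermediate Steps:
O(p) = p**2
Y + O(1*0 + 0)*(-80) = -374 + (1*0 + 0)**2*(-80) = -374 + (0 + 0)**2*(-80) = -374 + 0**2*(-80) = -374 + 0*(-80) = -374 + 0 = -374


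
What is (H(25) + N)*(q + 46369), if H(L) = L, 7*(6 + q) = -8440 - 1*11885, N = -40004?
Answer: -12162251464/7 ≈ -1.7375e+9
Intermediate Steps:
q = -20367/7 (q = -6 + (-8440 - 1*11885)/7 = -6 + (-8440 - 11885)/7 = -6 + (1/7)*(-20325) = -6 - 20325/7 = -20367/7 ≈ -2909.6)
(H(25) + N)*(q + 46369) = (25 - 40004)*(-20367/7 + 46369) = -39979*304216/7 = -12162251464/7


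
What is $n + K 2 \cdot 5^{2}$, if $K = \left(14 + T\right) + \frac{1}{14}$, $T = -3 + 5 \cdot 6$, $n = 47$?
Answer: $\frac{14704}{7} \approx 2100.6$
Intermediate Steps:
$T = 27$ ($T = -3 + 30 = 27$)
$K = \frac{575}{14}$ ($K = \left(14 + 27\right) + \frac{1}{14} = 41 + \frac{1}{14} = \frac{575}{14} \approx 41.071$)
$n + K 2 \cdot 5^{2} = 47 + \frac{575 \cdot 2 \cdot 5^{2}}{14} = 47 + \frac{575 \cdot 2 \cdot 25}{14} = 47 + \frac{575}{14} \cdot 50 = 47 + \frac{14375}{7} = \frac{14704}{7}$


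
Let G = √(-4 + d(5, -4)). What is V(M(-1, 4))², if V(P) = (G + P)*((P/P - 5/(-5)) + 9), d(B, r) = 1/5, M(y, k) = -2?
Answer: 121/5 - 484*I*√95/5 ≈ 24.2 - 943.49*I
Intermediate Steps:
d(B, r) = ⅕
G = I*√95/5 (G = √(-4 + ⅕) = √(-19/5) = I*√95/5 ≈ 1.9494*I)
V(P) = 11*P + 11*I*√95/5 (V(P) = (I*√95/5 + P)*((P/P - 5/(-5)) + 9) = (P + I*√95/5)*((1 - 5*(-⅕)) + 9) = (P + I*√95/5)*((1 + 1) + 9) = (P + I*√95/5)*(2 + 9) = (P + I*√95/5)*11 = 11*P + 11*I*√95/5)
V(M(-1, 4))² = (11*(-2) + 11*I*√95/5)² = (-22 + 11*I*√95/5)²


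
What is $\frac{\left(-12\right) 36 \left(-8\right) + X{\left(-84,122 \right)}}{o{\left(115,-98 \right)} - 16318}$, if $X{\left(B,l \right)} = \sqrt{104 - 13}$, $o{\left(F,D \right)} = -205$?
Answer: $- \frac{3456}{16523} - \frac{\sqrt{91}}{16523} \approx -0.20974$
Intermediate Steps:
$X{\left(B,l \right)} = \sqrt{91}$
$\frac{\left(-12\right) 36 \left(-8\right) + X{\left(-84,122 \right)}}{o{\left(115,-98 \right)} - 16318} = \frac{\left(-12\right) 36 \left(-8\right) + \sqrt{91}}{-205 - 16318} = \frac{\left(-432\right) \left(-8\right) + \sqrt{91}}{-16523} = \left(3456 + \sqrt{91}\right) \left(- \frac{1}{16523}\right) = - \frac{3456}{16523} - \frac{\sqrt{91}}{16523}$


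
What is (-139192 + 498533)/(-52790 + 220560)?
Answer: 359341/167770 ≈ 2.1419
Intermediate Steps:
(-139192 + 498533)/(-52790 + 220560) = 359341/167770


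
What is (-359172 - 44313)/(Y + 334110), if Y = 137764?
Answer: -403485/471874 ≈ -0.85507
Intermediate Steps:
(-359172 - 44313)/(Y + 334110) = (-359172 - 44313)/(137764 + 334110) = -403485/471874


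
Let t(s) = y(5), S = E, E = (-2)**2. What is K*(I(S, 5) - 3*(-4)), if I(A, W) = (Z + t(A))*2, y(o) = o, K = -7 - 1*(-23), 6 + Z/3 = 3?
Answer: 64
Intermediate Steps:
Z = -9 (Z = -18 + 3*3 = -18 + 9 = -9)
K = 16 (K = -7 + 23 = 16)
E = 4
S = 4
t(s) = 5
I(A, W) = -8 (I(A, W) = (-9 + 5)*2 = -4*2 = -8)
K*(I(S, 5) - 3*(-4)) = 16*(-8 - 3*(-4)) = 16*(-8 + 12) = 16*4 = 64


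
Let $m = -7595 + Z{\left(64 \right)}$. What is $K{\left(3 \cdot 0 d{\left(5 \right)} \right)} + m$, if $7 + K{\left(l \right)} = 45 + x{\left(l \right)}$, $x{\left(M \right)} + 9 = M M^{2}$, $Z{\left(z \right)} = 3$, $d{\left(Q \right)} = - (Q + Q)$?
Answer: $-7563$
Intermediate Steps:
$d{\left(Q \right)} = - 2 Q$
$x{\left(M \right)} = -9 + M^{3}$ ($x{\left(M \right)} = -9 + M M^{2} = -9 + M^{3}$)
$K{\left(l \right)} = 29 + l^{3}$ ($K{\left(l \right)} = -7 + \left(45 + \left(-9 + l^{3}\right)\right) = -7 + \left(36 + l^{3}\right) = 29 + l^{3}$)
$m = -7592$ ($m = -7595 + 3 = -7592$)
$K{\left(3 \cdot 0 d{\left(5 \right)} \right)} + m = \left(29 + \left(3 \cdot 0 \left(\left(-2\right) 5\right)\right)^{3}\right) - 7592 = \left(29 + \left(0 \left(-10\right)\right)^{3}\right) - 7592 = \left(29 + 0^{3}\right) - 7592 = \left(29 + 0\right) - 7592 = 29 - 7592 = -7563$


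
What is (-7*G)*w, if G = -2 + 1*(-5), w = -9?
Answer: -441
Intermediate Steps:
G = -7 (G = -2 - 5 = -7)
(-7*G)*w = -7*(-7)*(-9) = 49*(-9) = -441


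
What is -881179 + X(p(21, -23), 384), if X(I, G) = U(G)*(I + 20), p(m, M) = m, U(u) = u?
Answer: -865435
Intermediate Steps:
X(I, G) = G*(20 + I) (X(I, G) = G*(I + 20) = G*(20 + I))
-881179 + X(p(21, -23), 384) = -881179 + 384*(20 + 21) = -881179 + 384*41 = -881179 + 15744 = -865435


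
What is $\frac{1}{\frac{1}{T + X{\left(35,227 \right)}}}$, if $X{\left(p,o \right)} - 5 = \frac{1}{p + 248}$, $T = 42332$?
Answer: $\frac{11981372}{283} \approx 42337.0$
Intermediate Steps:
$X{\left(p,o \right)} = 5 + \frac{1}{248 + p}$ ($X{\left(p,o \right)} = 5 + \frac{1}{p + 248} = 5 + \frac{1}{248 + p}$)
$\frac{1}{\frac{1}{T + X{\left(35,227 \right)}}} = \frac{1}{\frac{1}{42332 + \frac{1241 + 5 \cdot 35}{248 + 35}}} = \frac{1}{\frac{1}{42332 + \frac{1241 + 175}{283}}} = \frac{1}{\frac{1}{42332 + \frac{1}{283} \cdot 1416}} = \frac{1}{\frac{1}{42332 + \frac{1416}{283}}} = \frac{1}{\frac{1}{\frac{11981372}{283}}} = \frac{1}{\frac{283}{11981372}} = \frac{11981372}{283}$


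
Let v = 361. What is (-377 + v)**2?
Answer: 256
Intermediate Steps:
(-377 + v)**2 = (-377 + 361)**2 = (-16)**2 = 256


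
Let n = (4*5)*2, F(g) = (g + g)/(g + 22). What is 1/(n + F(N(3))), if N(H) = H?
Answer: 25/1006 ≈ 0.024851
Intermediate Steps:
F(g) = 2*g/(22 + g) (F(g) = (2*g)/(22 + g) = 2*g/(22 + g))
n = 40 (n = 20*2 = 40)
1/(n + F(N(3))) = 1/(40 + 2*3/(22 + 3)) = 1/(40 + 2*3/25) = 1/(40 + 2*3*(1/25)) = 1/(40 + 6/25) = 1/(1006/25) = 25/1006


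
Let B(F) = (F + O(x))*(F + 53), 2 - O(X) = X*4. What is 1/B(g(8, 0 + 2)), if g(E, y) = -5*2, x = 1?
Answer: -1/516 ≈ -0.0019380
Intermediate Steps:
g(E, y) = -10
O(X) = 2 - 4*X (O(X) = 2 - X*4 = 2 - 4*X)
B(F) = (-2 + F)*(53 + F) (B(F) = (F + (2 - 4*1))*(F + 53) = (F + (2 - 4))*(53 + F) = (F - 2)*(53 + F) = (-2 + F)*(53 + F))
1/B(g(8, 0 + 2)) = 1/(-106 + (-10)² + 51*(-10)) = 1/(-106 + 100 - 510) = 1/(-516) = -1/516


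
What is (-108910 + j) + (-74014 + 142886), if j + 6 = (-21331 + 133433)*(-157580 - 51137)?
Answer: -23397633178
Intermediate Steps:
j = -23397593140 (j = -6 + (-21331 + 133433)*(-157580 - 51137) = -6 + 112102*(-208717) = -6 - 23397593134 = -23397593140)
(-108910 + j) + (-74014 + 142886) = (-108910 - 23397593140) + (-74014 + 142886) = -23397702050 + 68872 = -23397633178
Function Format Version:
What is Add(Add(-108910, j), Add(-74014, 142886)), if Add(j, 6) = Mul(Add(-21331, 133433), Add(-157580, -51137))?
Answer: -23397633178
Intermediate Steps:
j = -23397593140 (j = Add(-6, Mul(Add(-21331, 133433), Add(-157580, -51137))) = Add(-6, Mul(112102, -208717)) = Add(-6, -23397593134) = -23397593140)
Add(Add(-108910, j), Add(-74014, 142886)) = Add(Add(-108910, -23397593140), Add(-74014, 142886)) = Add(-23397702050, 68872) = -23397633178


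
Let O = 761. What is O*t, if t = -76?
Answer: -57836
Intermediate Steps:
O*t = 761*(-76) = -57836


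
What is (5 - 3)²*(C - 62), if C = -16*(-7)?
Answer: 200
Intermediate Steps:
C = 112
(5 - 3)²*(C - 62) = (5 - 3)²*(112 - 62) = 2²*50 = 4*50 = 200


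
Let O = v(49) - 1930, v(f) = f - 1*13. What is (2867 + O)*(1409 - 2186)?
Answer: -756021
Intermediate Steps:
v(f) = -13 + f (v(f) = f - 13 = -13 + f)
O = -1894 (O = (-13 + 49) - 1930 = 36 - 1930 = -1894)
(2867 + O)*(1409 - 2186) = (2867 - 1894)*(1409 - 2186) = 973*(-777) = -756021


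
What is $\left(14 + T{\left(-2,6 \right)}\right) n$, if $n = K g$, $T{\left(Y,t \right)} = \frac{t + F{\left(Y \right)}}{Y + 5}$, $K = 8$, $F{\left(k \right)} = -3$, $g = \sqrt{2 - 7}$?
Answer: $120 i \sqrt{5} \approx 268.33 i$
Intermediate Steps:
$g = i \sqrt{5}$ ($g = \sqrt{-5} = i \sqrt{5} \approx 2.2361 i$)
$T{\left(Y,t \right)} = \frac{-3 + t}{5 + Y}$ ($T{\left(Y,t \right)} = \frac{t - 3}{Y + 5} = \frac{-3 + t}{5 + Y}$)
$n = 8 i \sqrt{5} \approx 17.889 i$
$\left(14 + T{\left(-2,6 \right)}\right) n = \left(14 + \frac{-3 + 6}{5 - 2}\right) 8 i \sqrt{5} = \left(14 + \frac{1}{3} \cdot 3\right) 8 i \sqrt{5} = \left(14 + 1\right) 8 i \sqrt{5} = 15 \cdot 8 i \sqrt{5} = 120 i \sqrt{5}$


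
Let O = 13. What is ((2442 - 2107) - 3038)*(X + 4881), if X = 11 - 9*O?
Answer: -12906825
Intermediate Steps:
X = -106 (X = 11 - 9*13 = 11 - 117 = -106)
((2442 - 2107) - 3038)*(X + 4881) = ((2442 - 2107) - 3038)*(-106 + 4881) = (335 - 3038)*4775 = -2703*4775 = -12906825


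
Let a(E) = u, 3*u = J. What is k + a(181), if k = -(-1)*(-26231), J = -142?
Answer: -78835/3 ≈ -26278.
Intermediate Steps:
u = -142/3 (u = (⅓)*(-142) = -142/3 ≈ -47.333)
a(E) = -142/3
k = -26231 (k = -1*26231 = -26231)
k + a(181) = -26231 - 142/3 = -78835/3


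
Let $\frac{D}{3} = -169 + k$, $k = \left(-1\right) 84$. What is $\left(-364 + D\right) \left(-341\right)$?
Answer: $382943$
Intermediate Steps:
$k = -84$
$D = -759$ ($D = 3 \left(-169 - 84\right) = 3 \left(-253\right) = -759$)
$\left(-364 + D\right) \left(-341\right) = \left(-364 - 759\right) \left(-341\right) = \left(-1123\right) \left(-341\right) = 382943$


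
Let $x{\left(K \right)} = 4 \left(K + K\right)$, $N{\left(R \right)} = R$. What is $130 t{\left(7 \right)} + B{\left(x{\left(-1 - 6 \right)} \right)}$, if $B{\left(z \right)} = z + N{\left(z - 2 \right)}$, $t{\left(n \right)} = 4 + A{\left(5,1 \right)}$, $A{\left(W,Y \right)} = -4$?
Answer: $-114$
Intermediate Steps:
$t{\left(n \right)} = 0$ ($t{\left(n \right)} = 4 - 4 = 0$)
$x{\left(K \right)} = 8 K$ ($x{\left(K \right)} = 4 \cdot 2 K = 8 K$)
$B{\left(z \right)} = -2 + 2 z$ ($B{\left(z \right)} = z + \left(z - 2\right) = z + \left(-2 + z\right) = -2 + 2 z$)
$130 t{\left(7 \right)} + B{\left(x{\left(-1 - 6 \right)} \right)} = 130 \cdot 0 + \left(-2 + 2 \cdot 8 \left(-1 - 6\right)\right) = 0 + \left(-2 + 2 \cdot 8 \left(-1 - 6\right)\right) = 0 + \left(-2 + 2 \cdot 8 \left(-7\right)\right) = 0 + \left(-2 + 2 \left(-56\right)\right) = 0 - 114 = -114$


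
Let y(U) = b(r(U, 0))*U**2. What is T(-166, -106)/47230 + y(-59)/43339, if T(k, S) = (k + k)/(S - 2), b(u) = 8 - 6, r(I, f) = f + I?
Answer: 8881609157/55266326190 ≈ 0.16071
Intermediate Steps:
r(I, f) = I + f
b(u) = 2
T(k, S) = 2*k/(-2 + S) (T(k, S) = (2*k)/(-2 + S) = 2*k/(-2 + S))
y(U) = 2*U**2
T(-166, -106)/47230 + y(-59)/43339 = (2*(-166)/(-2 - 106))/47230 + (2*(-59)**2)/43339 = (2*(-166)/(-108))*(1/47230) + (2*3481)*(1/43339) = (2*(-166)*(-1/108))*(1/47230) + 6962*(1/43339) = (83/27)*(1/47230) + 6962/43339 = 83/1275210 + 6962/43339 = 8881609157/55266326190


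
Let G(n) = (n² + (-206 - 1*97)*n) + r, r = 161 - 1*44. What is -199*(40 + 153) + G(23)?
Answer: -44730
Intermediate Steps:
r = 117 (r = 161 - 44 = 117)
G(n) = 117 + n² - 303*n (G(n) = (n² + (-206 - 1*97)*n) + 117 = (n² + (-206 - 97)*n) + 117 = (n² - 303*n) + 117 = 117 + n² - 303*n)
-199*(40 + 153) + G(23) = -199*(40 + 153) + (117 + 23² - 303*23) = -199*193 + (117 + 529 - 6969) = -38407 - 6323 = -44730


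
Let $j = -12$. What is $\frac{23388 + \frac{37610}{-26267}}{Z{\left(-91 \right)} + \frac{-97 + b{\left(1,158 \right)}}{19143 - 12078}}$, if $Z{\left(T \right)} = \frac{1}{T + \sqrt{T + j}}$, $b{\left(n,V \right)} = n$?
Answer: $- \frac{698150253720833790}{731450871187} + \frac{3406895349730650 i \sqrt{103}}{731450871187} \approx -9.5447 \cdot 10^{5} + 47271.0 i$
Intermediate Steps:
$Z{\left(T \right)} = \frac{1}{T + \sqrt{-12 + T}}$ ($Z{\left(T \right)} = \frac{1}{T + \sqrt{T - 12}} = \frac{1}{T + \sqrt{-12 + T}}$)
$\frac{23388 + \frac{37610}{-26267}}{Z{\left(-91 \right)} + \frac{-97 + b{\left(1,158 \right)}}{19143 - 12078}} = \frac{23388 + \frac{37610}{-26267}}{\frac{1}{-91 + \sqrt{-12 - 91}} + \frac{-97 + 1}{19143 - 12078}} = \frac{23388 + 37610 \left(- \frac{1}{26267}\right)}{\frac{1}{-91 + \sqrt{-103}} - \frac{96}{7065}} = \frac{23388 - \frac{37610}{26267}}{\frac{1}{-91 + i \sqrt{103}} - \frac{32}{2355}} = \frac{614294986}{26267 \left(\frac{1}{-91 + i \sqrt{103}} - \frac{32}{2355}\right)} = \frac{614294986}{26267 \left(- \frac{32}{2355} + \frac{1}{-91 + i \sqrt{103}}\right)}$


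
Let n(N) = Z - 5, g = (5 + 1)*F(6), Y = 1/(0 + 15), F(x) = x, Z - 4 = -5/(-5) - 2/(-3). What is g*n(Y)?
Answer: 24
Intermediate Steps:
Z = 17/3 (Z = 4 + (-5/(-5) - 2/(-3)) = 4 + (-5*(-⅕) - 2*(-⅓)) = 4 + (1 + ⅔) = 4 + 5/3 = 17/3 ≈ 5.6667)
Y = 1/15 ≈ 0.066667
g = 36 (g = (5 + 1)*6 = 6*6 = 36)
n(N) = ⅔ (n(N) = 17/3 - 5 = ⅔)
g*n(Y) = 36*(⅔) = 24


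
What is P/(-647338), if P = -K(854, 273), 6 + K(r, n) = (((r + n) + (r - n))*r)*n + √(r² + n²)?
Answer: 199103265/323669 + 7*√16405/647338 ≈ 615.15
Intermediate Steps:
K(r, n) = -6 + √(n² + r²) + 2*n*r² (K(r, n) = -6 + ((((r + n) + (r - n))*r)*n + √(r² + n²)) = -6 + ((((n + r) + (r - n))*r)*n + √(n² + r²)) = -6 + (((2*r)*r)*n + √(n² + r²)) = -6 + ((2*r²)*n + √(n² + r²)) = -6 + (2*n*r² + √(n² + r²)) = -6 + (√(n² + r²) + 2*n*r²) = -6 + √(n² + r²) + 2*n*r²)
P = -398206530 - 7*√16405 (P = -(-6 + √(273² + 854²) + 2*273*854²) = -(-6 + √(74529 + 729316) + 2*273*729316) = -(-6 + √803845 + 398206536) = -(-6 + 7*√16405 + 398206536) = -(398206530 + 7*√16405) = -398206530 - 7*√16405 ≈ -3.9821e+8)
P/(-647338) = (-398206530 - 7*√16405)/(-647338) = (-398206530 - 7*√16405)*(-1/647338) = 199103265/323669 + 7*√16405/647338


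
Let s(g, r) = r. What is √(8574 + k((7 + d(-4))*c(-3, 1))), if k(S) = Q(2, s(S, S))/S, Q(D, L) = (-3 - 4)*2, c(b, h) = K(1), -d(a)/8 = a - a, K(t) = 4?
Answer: √34294/2 ≈ 92.593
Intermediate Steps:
d(a) = 0 (d(a) = -8*(a - a) = -8*0 = 0)
c(b, h) = 4
Q(D, L) = -14 (Q(D, L) = -7*2 = -14)
k(S) = -14/S
√(8574 + k((7 + d(-4))*c(-3, 1))) = √(8574 - 14*1/(4*(7 + 0))) = √(8574 - 14/(7*4)) = √(8574 - 14/28) = √(8574 - 14*1/28) = √(8574 - ½) = √(17147/2) = √34294/2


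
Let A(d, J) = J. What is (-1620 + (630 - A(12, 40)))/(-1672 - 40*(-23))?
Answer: 515/376 ≈ 1.3697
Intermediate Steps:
(-1620 + (630 - A(12, 40)))/(-1672 - 40*(-23)) = (-1620 + (630 - 1*40))/(-1672 - 40*(-23)) = (-1620 + (630 - 40))/(-1672 + 920) = (-1620 + 590)/(-752) = -1030*(-1/752) = 515/376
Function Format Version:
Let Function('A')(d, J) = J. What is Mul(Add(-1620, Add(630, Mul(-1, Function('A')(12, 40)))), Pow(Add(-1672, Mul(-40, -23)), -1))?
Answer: Rational(515, 376) ≈ 1.3697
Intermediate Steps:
Mul(Add(-1620, Add(630, Mul(-1, Function('A')(12, 40)))), Pow(Add(-1672, Mul(-40, -23)), -1)) = Mul(Add(-1620, Add(630, Mul(-1, 40))), Pow(Add(-1672, Mul(-40, -23)), -1)) = Mul(Add(-1620, Add(630, -40)), Pow(Add(-1672, 920), -1)) = Mul(Add(-1620, 590), Pow(-752, -1)) = Mul(-1030, Rational(-1, 752)) = Rational(515, 376)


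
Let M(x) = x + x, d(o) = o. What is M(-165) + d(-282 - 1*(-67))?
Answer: -545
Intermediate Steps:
M(x) = 2*x
M(-165) + d(-282 - 1*(-67)) = 2*(-165) + (-282 - 1*(-67)) = -330 + (-282 + 67) = -330 - 215 = -545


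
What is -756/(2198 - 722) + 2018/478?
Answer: 36350/9799 ≈ 3.7096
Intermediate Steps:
-756/(2198 - 722) + 2018/478 = -756/1476 + 2018*(1/478) = -756*1/1476 + 1009/239 = -21/41 + 1009/239 = 36350/9799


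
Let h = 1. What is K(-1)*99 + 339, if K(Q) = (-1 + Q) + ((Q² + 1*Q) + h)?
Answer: 240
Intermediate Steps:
K(Q) = Q² + 2*Q (K(Q) = (-1 + Q) + ((Q² + 1*Q) + 1) = (-1 + Q) + ((Q² + Q) + 1) = (-1 + Q) + ((Q + Q²) + 1) = (-1 + Q) + (1 + Q + Q²) = Q² + 2*Q)
K(-1)*99 + 339 = -(2 - 1)*99 + 339 = -1*1*99 + 339 = -1*99 + 339 = -99 + 339 = 240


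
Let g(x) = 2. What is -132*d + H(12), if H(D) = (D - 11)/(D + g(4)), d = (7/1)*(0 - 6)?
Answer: 77617/14 ≈ 5544.1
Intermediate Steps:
d = -42 (d = (7*1)*(-6) = 7*(-6) = -42)
H(D) = (-11 + D)/(2 + D) (H(D) = (D - 11)/(D + 2) = (-11 + D)/(2 + D))
-132*d + H(12) = -132*(-42) + (-11 + 12)/(2 + 12) = 5544 + 1/14 = 77617/14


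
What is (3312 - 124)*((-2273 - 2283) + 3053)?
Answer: -4791564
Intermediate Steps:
(3312 - 124)*((-2273 - 2283) + 3053) = 3188*(-4556 + 3053) = 3188*(-1503) = -4791564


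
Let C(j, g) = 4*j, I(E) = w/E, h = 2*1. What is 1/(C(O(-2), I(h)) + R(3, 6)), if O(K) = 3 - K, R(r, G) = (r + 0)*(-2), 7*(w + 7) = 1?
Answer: 1/14 ≈ 0.071429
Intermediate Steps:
w = -48/7 (w = -7 + (⅐)*1 = -7 + ⅐ = -48/7 ≈ -6.8571)
R(r, G) = -2*r (R(r, G) = r*(-2) = -2*r)
h = 2
I(E) = -48/(7*E)
1/(C(O(-2), I(h)) + R(3, 6)) = 1/(4*(3 - 1*(-2)) - 2*3) = 1/(4*(3 + 2) - 6) = 1/(4*5 - 6) = 1/(20 - 6) = 1/14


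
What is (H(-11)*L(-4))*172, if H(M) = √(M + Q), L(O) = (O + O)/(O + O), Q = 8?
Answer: 172*I*√3 ≈ 297.91*I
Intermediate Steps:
L(O) = 1 (L(O) = (2*O)/((2*O)) = (2*O)*(1/(2*O)) = 1)
H(M) = √(8 + M) (H(M) = √(M + 8) = √(8 + M))
(H(-11)*L(-4))*172 = (√(8 - 11)*1)*172 = (√(-3)*1)*172 = ((I*√3)*1)*172 = (I*√3)*172 = 172*I*√3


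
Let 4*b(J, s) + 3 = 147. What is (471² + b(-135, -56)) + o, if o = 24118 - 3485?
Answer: 242510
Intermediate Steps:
b(J, s) = 36 (b(J, s) = -¾ + (¼)*147 = -¾ + 147/4 = 36)
o = 20633
(471² + b(-135, -56)) + o = (471² + 36) + 20633 = (221841 + 36) + 20633 = 221877 + 20633 = 242510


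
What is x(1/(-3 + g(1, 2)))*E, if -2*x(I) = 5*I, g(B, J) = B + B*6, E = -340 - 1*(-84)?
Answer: 160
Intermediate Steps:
E = -256 (E = -340 + 84 = -256)
g(B, J) = 7*B (g(B, J) = B + 6*B = 7*B)
x(I) = -5*I/2
x(1/(-3 + g(1, 2)))*E = -5/(2*(-3 + 7*1))*(-256) = -5/(2*(-3 + 7))*(-256) = -5/2/4*(-256) = -5/2*¼*(-256) = -5/8*(-256) = 160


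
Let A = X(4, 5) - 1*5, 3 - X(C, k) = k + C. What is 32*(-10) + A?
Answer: -331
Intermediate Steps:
X(C, k) = 3 - C - k (X(C, k) = 3 - (k + C) = 3 - (C + k) = 3 + (-C - k) = 3 - C - k)
A = -11 (A = (3 - 1*4 - 1*5) - 1*5 = (3 - 4 - 5) - 5 = -6 - 5 = -11)
32*(-10) + A = 32*(-10) - 11 = -320 - 11 = -331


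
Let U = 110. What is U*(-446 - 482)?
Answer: -102080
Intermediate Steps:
U*(-446 - 482) = 110*(-446 - 482) = 110*(-928) = -102080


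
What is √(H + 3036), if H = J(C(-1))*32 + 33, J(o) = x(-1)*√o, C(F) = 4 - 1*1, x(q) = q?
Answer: √(3069 - 32*√3) ≈ 54.896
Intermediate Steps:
C(F) = 3 (C(F) = 4 - 1 = 3)
J(o) = -√o
H = 33 - 32*√3 (H = -√3*32 + 33 = -32*√3 + 33 = 33 - 32*√3 ≈ -22.426)
√(H + 3036) = √((33 - 32*√3) + 3036) = √(3069 - 32*√3)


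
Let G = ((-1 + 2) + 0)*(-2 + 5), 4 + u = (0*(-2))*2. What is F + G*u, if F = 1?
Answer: -11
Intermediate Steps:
u = -4 (u = -4 + (0*(-2))*2 = -4 + 0*2 = -4 + 0 = -4)
G = 3 (G = (1 + 0)*3 = 1*3 = 3)
F + G*u = 1 + 3*(-4) = 1 - 12 = -11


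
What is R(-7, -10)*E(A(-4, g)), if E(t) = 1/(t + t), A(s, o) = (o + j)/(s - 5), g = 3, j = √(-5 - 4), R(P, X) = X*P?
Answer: -105/2 + 105*I/2 ≈ -52.5 + 52.5*I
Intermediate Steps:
R(P, X) = P*X
j = 3*I (j = √(-9) = 3*I ≈ 3.0*I)
A(s, o) = (o + 3*I)/(-5 + s) (A(s, o) = (o + 3*I)/(s - 5) = (o + 3*I)/(-5 + s))
E(t) = 1/(2*t)
R(-7, -10)*E(A(-4, g)) = (-7*(-10))*(1/(2*(((3 + 3*I)/(-5 - 4))))) = 70*(1/(2*(((3 + 3*I)/(-9))))) = 70*(1/(2*((-(3 + 3*I)/9)))) = 70*(1/(2*(-⅓ - I/3))) = 70*((9*(-⅓ + I/3)/2)/2) = 70*(9*(-⅓ + I/3)/4) = 315*(-⅓ + I/3)/2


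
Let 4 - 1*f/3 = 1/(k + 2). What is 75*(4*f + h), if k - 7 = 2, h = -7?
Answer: 32925/11 ≈ 2993.2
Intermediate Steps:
k = 9 (k = 7 + 2 = 9)
f = 129/11 (f = 12 - 3/(9 + 2) = 12 - 3/11 = 129/11 ≈ 11.727)
75*(4*f + h) = 75*(4*(129/11) - 7) = 75*(516/11 - 7) = 75*(439/11) = 32925/11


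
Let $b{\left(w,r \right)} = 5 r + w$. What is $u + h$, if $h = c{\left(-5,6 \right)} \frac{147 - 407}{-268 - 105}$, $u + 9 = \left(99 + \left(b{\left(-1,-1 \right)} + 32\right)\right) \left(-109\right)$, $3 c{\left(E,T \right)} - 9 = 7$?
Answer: $- \frac{15252286}{1119} \approx -13630.0$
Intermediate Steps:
$b{\left(w,r \right)} = w + 5 r$
$c{\left(E,T \right)} = \frac{16}{3}$ ($c{\left(E,T \right)} = 3 + \frac{1}{3} \cdot 7 = 3 + \frac{7}{3} = \frac{16}{3}$)
$u = -13634$ ($u = -9 + \left(99 + \left(\left(-1 + 5 \left(-1\right)\right) + 32\right)\right) \left(-109\right) = -9 + \left(99 + \left(\left(-1 - 5\right) + 32\right)\right) \left(-109\right) = -9 + \left(99 + \left(-6 + 32\right)\right) \left(-109\right) = -9 + \left(99 + 26\right) \left(-109\right) = -9 + 125 \left(-109\right) = -9 - 13625 = -13634$)
$h = \frac{4160}{1119}$ ($h = \frac{16 \frac{147 - 407}{-268 - 105}}{3} = \frac{16 \left(- \frac{260}{-373}\right)}{3} = \frac{16 \left(\left(-260\right) \left(- \frac{1}{373}\right)\right)}{3} = \frac{16}{3} \cdot \frac{260}{373} = \frac{4160}{1119} \approx 3.7176$)
$u + h = -13634 + \frac{4160}{1119} = - \frac{15252286}{1119}$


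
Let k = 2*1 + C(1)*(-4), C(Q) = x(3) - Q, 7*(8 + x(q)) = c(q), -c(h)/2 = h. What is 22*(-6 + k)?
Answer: 5456/7 ≈ 779.43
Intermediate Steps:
c(h) = -2*h
x(q) = -8 - 2*q/7 (x(q) = -8 + (-2*q)/7 = -8 - 2*q/7)
C(Q) = -62/7 - Q (C(Q) = (-8 - 2/7*3) - Q = (-8 - 6/7) - Q = -62/7 - Q)
k = 290/7 (k = 2*1 + (-62/7 - 1*1)*(-4) = 2 + (-62/7 - 1)*(-4) = 2 - 69/7*(-4) = 2 + 276/7 = 290/7 ≈ 41.429)
22*(-6 + k) = 22*(-6 + 290/7) = 22*(248/7) = 5456/7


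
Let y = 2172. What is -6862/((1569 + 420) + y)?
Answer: -94/57 ≈ -1.6491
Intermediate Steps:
-6862/((1569 + 420) + y) = -6862/((1569 + 420) + 2172) = -6862/(1989 + 2172) = -6862/4161 = -6862*1/4161 = -94/57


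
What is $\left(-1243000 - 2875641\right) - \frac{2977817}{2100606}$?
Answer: $- \frac{8651644974263}{2100606} \approx -4.1186 \cdot 10^{6}$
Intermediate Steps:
$\left(-1243000 - 2875641\right) - \frac{2977817}{2100606} = -4118641 - \frac{2977817}{2100606} = - \frac{8651644974263}{2100606}$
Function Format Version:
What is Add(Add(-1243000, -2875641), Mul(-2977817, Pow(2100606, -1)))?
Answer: Rational(-8651644974263, 2100606) ≈ -4.1186e+6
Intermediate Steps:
Add(Add(-1243000, -2875641), Mul(-2977817, Pow(2100606, -1))) = Add(-4118641, Mul(-2977817, Rational(1, 2100606))) = Add(-4118641, Rational(-2977817, 2100606)) = Rational(-8651644974263, 2100606)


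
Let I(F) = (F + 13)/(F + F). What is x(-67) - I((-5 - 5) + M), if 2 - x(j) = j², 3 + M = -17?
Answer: -269237/60 ≈ -4487.3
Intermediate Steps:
M = -20 (M = -3 - 17 = -20)
x(j) = 2 - j²
I(F) = (13 + F)/(2*F) (I(F) = (13 + F)/((2*F)) = (13 + F)*(1/(2*F)) = (13 + F)/(2*F))
x(-67) - I((-5 - 5) + M) = (2 - 1*(-67)²) - (13 + ((-5 - 5) - 20))/(2*((-5 - 5) - 20)) = (2 - 1*4489) - (13 + (-10 - 20))/(2*(-10 - 20)) = (2 - 4489) - (13 - 30)/(2*(-30)) = -4487 - (-1)*(-17)/(2*30) = -4487 - 1*17/60 = -4487 - 17/60 = -269237/60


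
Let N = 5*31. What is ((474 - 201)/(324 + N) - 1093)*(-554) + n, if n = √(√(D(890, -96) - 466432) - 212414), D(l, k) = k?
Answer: 289893796/479 + √(-212414 + 4*I*√29158) ≈ 6.0521e+5 + 460.88*I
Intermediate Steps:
N = 155
n = √(-212414 + 4*I*√29158) (n = √(√(-96 - 466432) - 212414) = √(√(-466528) - 212414) = √(4*I*√29158 - 212414) = √(-212414 + 4*I*√29158) ≈ 0.741 + 460.88*I)
((474 - 201)/(324 + N) - 1093)*(-554) + n = ((474 - 201)/(324 + 155) - 1093)*(-554) + √(-212414 + 4*I*√29158) = (273/479 - 1093)*(-554) + √(-212414 + 4*I*√29158) = -523274/479*(-554) + √(-212414 + 4*I*√29158) = 289893796/479 + √(-212414 + 4*I*√29158)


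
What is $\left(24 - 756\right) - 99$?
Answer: $-831$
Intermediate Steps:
$\left(24 - 756\right) - 99 = -732 - 99 = -831$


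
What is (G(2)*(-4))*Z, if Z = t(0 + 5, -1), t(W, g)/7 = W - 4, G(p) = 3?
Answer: -84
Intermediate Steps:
t(W, g) = -28 + 7*W (t(W, g) = 7*(W - 4) = 7*(-4 + W) = -28 + 7*W)
Z = 7 (Z = -28 + 7*(0 + 5) = -28 + 7*5 = -28 + 35 = 7)
(G(2)*(-4))*Z = (3*(-4))*7 = -12*7 = -84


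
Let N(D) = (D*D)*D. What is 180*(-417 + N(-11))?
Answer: -314640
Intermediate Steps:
N(D) = D³ (N(D) = D²*D = D³)
180*(-417 + N(-11)) = 180*(-417 + (-11)³) = 180*(-417 - 1331) = 180*(-1748) = -314640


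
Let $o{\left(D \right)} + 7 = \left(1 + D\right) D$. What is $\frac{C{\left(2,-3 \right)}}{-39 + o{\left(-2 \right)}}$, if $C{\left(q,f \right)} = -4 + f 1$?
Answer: $\frac{7}{44} \approx 0.15909$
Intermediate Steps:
$o{\left(D \right)} = -7 + D \left(1 + D\right)$ ($o{\left(D \right)} = -7 + \left(1 + D\right) D = -7 + D \left(1 + D\right)$)
$C{\left(q,f \right)} = -4 + f$
$\frac{C{\left(2,-3 \right)}}{-39 + o{\left(-2 \right)}} = \frac{-4 - 3}{-39 - \left(9 - 4\right)} = - \frac{7}{-39 - 5} = - \frac{7}{-44} = \left(-7\right) \left(- \frac{1}{44}\right) = \frac{7}{44}$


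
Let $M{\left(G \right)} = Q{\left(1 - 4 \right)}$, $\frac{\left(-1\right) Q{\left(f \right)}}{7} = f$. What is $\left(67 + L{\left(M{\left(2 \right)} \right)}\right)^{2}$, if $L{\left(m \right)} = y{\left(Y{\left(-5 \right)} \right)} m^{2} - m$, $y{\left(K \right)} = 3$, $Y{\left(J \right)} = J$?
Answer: $1874161$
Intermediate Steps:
$Q{\left(f \right)} = - 7 f$
$M{\left(G \right)} = 21$ ($M{\left(G \right)} = - 7 \left(1 - 4\right) = \left(-7\right) \left(-3\right) = 21$)
$L{\left(m \right)} = - m + 3 m^{2}$ ($L{\left(m \right)} = 3 m^{2} - m = - m + 3 m^{2}$)
$\left(67 + L{\left(M{\left(2 \right)} \right)}\right)^{2} = \left(67 + 21 \left(-1 + 3 \cdot 21\right)\right)^{2} = \left(67 + 21 \left(-1 + 63\right)\right)^{2} = \left(67 + 21 \cdot 62\right)^{2} = \left(67 + 1302\right)^{2} = 1369^{2} = 1874161$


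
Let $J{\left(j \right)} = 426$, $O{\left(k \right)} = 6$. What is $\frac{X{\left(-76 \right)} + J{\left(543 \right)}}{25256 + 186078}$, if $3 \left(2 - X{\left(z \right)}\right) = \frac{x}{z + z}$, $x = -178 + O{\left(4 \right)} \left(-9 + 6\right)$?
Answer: $\frac{48743}{24092076} \approx 0.0020232$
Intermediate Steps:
$x = -196$ ($x = -178 + 6 \left(-9 + 6\right) = -178 + 6 \left(-3\right) = -178 - 18 = -196$)
$X{\left(z \right)} = 2 + \frac{98}{3 z}$ ($X{\left(z \right)} = 2 - \frac{\left(-196\right) \frac{1}{z + z}}{3} = 2 - \frac{\left(-196\right) \frac{1}{2 z}}{3} = 2 - \frac{\left(-98\right) \frac{1}{z}}{3} = 2 + \frac{98}{3 z}$)
$\frac{X{\left(-76 \right)} + J{\left(543 \right)}}{25256 + 186078} = \frac{\left(2 + \frac{98}{3 \left(-76\right)}\right) + 426}{25256 + 186078} = \frac{\left(2 + \frac{98}{3} \left(- \frac{1}{76}\right)\right) + 426}{211334} = \left(\left(2 - \frac{49}{114}\right) + 426\right) \frac{1}{211334} = \left(\frac{179}{114} + 426\right) \frac{1}{211334} = \frac{48743}{114} \cdot \frac{1}{211334} = \frac{48743}{24092076}$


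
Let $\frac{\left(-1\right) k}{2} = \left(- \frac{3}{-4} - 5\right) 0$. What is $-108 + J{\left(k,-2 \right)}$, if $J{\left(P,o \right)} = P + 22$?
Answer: $-86$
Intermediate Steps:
$k = 0$ ($k = - 2 \left(- \frac{3}{-4} - 5\right) 0 = - 2 \left(\left(-3\right) \left(- \frac{1}{4}\right) - 5\right) 0 = - 2 \left(\frac{3}{4} - 5\right) 0 = - 2 \left(\left(- \frac{17}{4}\right) 0\right) = \left(-2\right) 0 = 0$)
$J{\left(P,o \right)} = 22 + P$
$-108 + J{\left(k,-2 \right)} = -108 + \left(22 + 0\right) = -108 + 22 = -86$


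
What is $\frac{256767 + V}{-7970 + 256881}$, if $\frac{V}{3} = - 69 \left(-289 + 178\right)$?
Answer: $\frac{279744}{248911} \approx 1.1239$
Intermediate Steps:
$V = 22977$ ($V = 3 \left(- 69 \left(-289 + 178\right)\right) = 3 \left(\left(-69\right) \left(-111\right)\right) = 3 \cdot 7659 = 22977$)
$\frac{256767 + V}{-7970 + 256881} = \frac{256767 + 22977}{-7970 + 256881} = \frac{279744}{248911}$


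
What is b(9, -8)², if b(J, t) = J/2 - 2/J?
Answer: 5929/324 ≈ 18.299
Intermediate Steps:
b(J, t) = J/2 - 2/J (b(J, t) = J*(½) - 2/J = J/2 - 2/J)
b(9, -8)² = ((½)*9 - 2/9)² = (9/2 - 2*⅑)² = (9/2 - 2/9)² = (77/18)² = 5929/324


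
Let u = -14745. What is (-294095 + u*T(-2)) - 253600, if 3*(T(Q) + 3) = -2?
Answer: -493630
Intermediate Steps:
T(Q) = -11/3 (T(Q) = -3 + (⅓)*(-2) = -3 - ⅔ = -11/3)
(-294095 + u*T(-2)) - 253600 = (-294095 - 14745*(-11/3)) - 253600 = (-294095 + 54065) - 253600 = -240030 - 253600 = -493630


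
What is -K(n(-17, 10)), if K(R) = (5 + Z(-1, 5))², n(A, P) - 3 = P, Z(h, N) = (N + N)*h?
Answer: -25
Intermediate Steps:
Z(h, N) = 2*N*h (Z(h, N) = (2*N)*h = 2*N*h)
n(A, P) = 3 + P
K(R) = 25 (K(R) = (5 + 2*5*(-1))² = (5 - 10)² = (-5)² = 25)
-K(n(-17, 10)) = -1*25 = -25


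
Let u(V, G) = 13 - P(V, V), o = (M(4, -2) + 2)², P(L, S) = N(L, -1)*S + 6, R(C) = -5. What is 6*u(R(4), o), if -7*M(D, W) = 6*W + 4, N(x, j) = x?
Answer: -108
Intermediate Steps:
M(D, W) = -4/7 - 6*W/7 (M(D, W) = -(6*W + 4)/7 = -(4 + 6*W)/7 = -4/7 - 6*W/7)
P(L, S) = 6 + L*S (P(L, S) = L*S + 6 = 6 + L*S)
o = 484/49 (o = ((-4/7 - 6/7*(-2)) + 2)² = ((-4/7 + 12/7) + 2)² = (8/7 + 2)² = (22/7)² = 484/49 ≈ 9.8775)
u(V, G) = 7 - V² (u(V, G) = 13 - (6 + V*V) = 13 - (6 + V²) = 13 + (-6 - V²) = 7 - V²)
6*u(R(4), o) = 6*(7 - 1*(-5)²) = 6*(7 - 1*25) = 6*(7 - 25) = 6*(-18) = -108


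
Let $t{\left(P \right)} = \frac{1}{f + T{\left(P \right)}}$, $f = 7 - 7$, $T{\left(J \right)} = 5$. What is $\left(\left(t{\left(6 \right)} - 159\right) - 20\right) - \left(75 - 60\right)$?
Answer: $- \frac{969}{5} \approx -193.8$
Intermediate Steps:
$f = 0$ ($f = 7 - 7 = 0$)
$t{\left(P \right)} = \frac{1}{5}$ ($t{\left(P \right)} = \frac{1}{0 + 5} = \frac{1}{5}$)
$\left(\left(t{\left(6 \right)} - 159\right) - 20\right) - \left(75 - 60\right) = \left(\left(\frac{1}{5} - 159\right) - 20\right) - \left(75 - 60\right) = \left(- \frac{794}{5} - 20\right) - \left(75 - 60\right) = - \frac{894}{5} - 15 = - \frac{969}{5}$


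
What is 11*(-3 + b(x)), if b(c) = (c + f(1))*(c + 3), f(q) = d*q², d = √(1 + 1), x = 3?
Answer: 165 + 66*√2 ≈ 258.34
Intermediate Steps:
d = √2 ≈ 1.4142
f(q) = √2*q²
b(c) = (3 + c)*(c + √2) (b(c) = (c + √2*1²)*(c + 3) = (c + √2*1)*(3 + c) = (c + √2)*(3 + c) = (3 + c)*(c + √2))
11*(-3 + b(x)) = 11*(-3 + (3² + 3*3 + 3*√2 + 3*√2)) = 11*(-3 + (9 + 9 + 3*√2 + 3*√2)) = 11*(-3 + (18 + 6*√2)) = 11*(15 + 6*√2) = 165 + 66*√2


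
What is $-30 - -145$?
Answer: $115$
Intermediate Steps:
$-30 - -145 = -30 + 145 = 115$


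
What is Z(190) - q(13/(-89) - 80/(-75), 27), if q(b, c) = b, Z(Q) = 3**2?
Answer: 10786/1335 ≈ 8.0794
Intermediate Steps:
Z(Q) = 9
Z(190) - q(13/(-89) - 80/(-75), 27) = 9 - (13/(-89) - 80/(-75)) = 9 - (13*(-1/89) - 80*(-1/75)) = 9 - (-13/89 + 16/15) = 9 - 1*1229/1335 = 9 - 1229/1335 = 10786/1335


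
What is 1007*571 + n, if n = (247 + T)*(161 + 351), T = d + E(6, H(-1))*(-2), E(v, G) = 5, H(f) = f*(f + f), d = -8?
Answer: 692245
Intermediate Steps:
H(f) = 2*f² (H(f) = f*(2*f) = 2*f²)
T = -18 (T = -8 + 5*(-2) = -8 - 10 = -18)
n = 117248 (n = (247 - 18)*(161 + 351) = 229*512 = 117248)
1007*571 + n = 1007*571 + 117248 = 574997 + 117248 = 692245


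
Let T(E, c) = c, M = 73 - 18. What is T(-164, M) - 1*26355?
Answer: -26300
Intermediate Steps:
M = 55
T(-164, M) - 1*26355 = 55 - 1*26355 = 55 - 26355 = -26300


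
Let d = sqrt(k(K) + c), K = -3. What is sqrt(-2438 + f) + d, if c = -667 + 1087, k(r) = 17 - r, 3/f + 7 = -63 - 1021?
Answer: 2*sqrt(110) + I*sqrt(2901908351)/1091 ≈ 20.976 + 49.376*I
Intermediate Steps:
f = -3/1091 (f = 3/(-7 + (-63 - 1021)) = 3/(-7 - 1084) = 3/(-1091) = 3*(-1/1091) = -3/1091 ≈ -0.0027498)
c = 420
d = 2*sqrt(110) (d = sqrt((17 - 1*(-3)) + 420) = sqrt((17 + 3) + 420) = sqrt(20 + 420) = sqrt(440) = 2*sqrt(110) ≈ 20.976)
sqrt(-2438 + f) + d = sqrt(-2438 - 3/1091) + 2*sqrt(110) = sqrt(-2659861/1091) + 2*sqrt(110) = I*sqrt(2901908351)/1091 + 2*sqrt(110) = 2*sqrt(110) + I*sqrt(2901908351)/1091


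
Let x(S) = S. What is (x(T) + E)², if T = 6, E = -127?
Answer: 14641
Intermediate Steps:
(x(T) + E)² = (6 - 127)² = (-121)² = 14641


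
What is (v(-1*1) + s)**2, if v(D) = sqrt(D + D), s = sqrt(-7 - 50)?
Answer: -59 - 2*sqrt(114) ≈ -80.354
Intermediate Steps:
s = I*sqrt(57) (s = sqrt(-57) = I*sqrt(57) ≈ 7.5498*I)
v(D) = sqrt(2)*sqrt(D) (v(D) = sqrt(2*D) = sqrt(2)*sqrt(D))
(v(-1*1) + s)**2 = (sqrt(2)*sqrt(-1*1) + I*sqrt(57))**2 = (sqrt(2)*sqrt(-1) + I*sqrt(57))**2 = (sqrt(2)*I + I*sqrt(57))**2 = (I*sqrt(2) + I*sqrt(57))**2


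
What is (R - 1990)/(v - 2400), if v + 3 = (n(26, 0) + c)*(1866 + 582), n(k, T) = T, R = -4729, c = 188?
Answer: -6719/457821 ≈ -0.014676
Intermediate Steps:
v = 460221 (v = -3 + (0 + 188)*(1866 + 582) = -3 + 188*2448 = -3 + 460224 = 460221)
(R - 1990)/(v - 2400) = (-4729 - 1990)/(460221 - 2400) = -6719/457821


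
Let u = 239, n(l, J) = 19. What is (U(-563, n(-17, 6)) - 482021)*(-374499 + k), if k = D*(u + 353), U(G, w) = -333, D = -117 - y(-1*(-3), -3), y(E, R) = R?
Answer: 213194197398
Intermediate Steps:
D = -114 (D = -117 - 1*(-3) = -117 + 3 = -114)
k = -67488 (k = -114*(239 + 353) = -114*592 = -67488)
(U(-563, n(-17, 6)) - 482021)*(-374499 + k) = (-333 - 482021)*(-374499 - 67488) = -482354*(-441987) = 213194197398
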